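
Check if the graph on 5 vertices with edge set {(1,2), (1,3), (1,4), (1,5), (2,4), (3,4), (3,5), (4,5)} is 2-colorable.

Step 1: Attempt 2-coloring using BFS:
  Start at vertex 1, assign color 0
  Color vertex 2 with color 1 (neighbor of 1)
  Color vertex 3 with color 1 (neighbor of 1)
  Color vertex 4 with color 1 (neighbor of 1)
  Color vertex 5 with color 1 (neighbor of 1)

Step 2: Conflict found! Vertices 2 and 4 are adjacent but have the same color.
This means the graph contains an odd cycle.

The graph is NOT bipartite.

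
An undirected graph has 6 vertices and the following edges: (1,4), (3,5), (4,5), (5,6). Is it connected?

Step 1: Build adjacency list from edges:
  1: 4
  2: (none)
  3: 5
  4: 1, 5
  5: 3, 4, 6
  6: 5

Step 2: Run BFS/DFS from vertex 1:
  Visited: {1, 4, 5, 3, 6}
  Reached 5 of 6 vertices

Step 3: Only 5 of 6 vertices reached. Graph is disconnected.
Connected components: {1, 3, 4, 5, 6}, {2}
Answer: No, the graph is not connected (2 components).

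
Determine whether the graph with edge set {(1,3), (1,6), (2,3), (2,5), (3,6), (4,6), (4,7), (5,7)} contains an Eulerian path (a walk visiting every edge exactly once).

Step 1: Find the degree of each vertex:
  deg(1) = 2
  deg(2) = 2
  deg(3) = 3
  deg(4) = 2
  deg(5) = 2
  deg(6) = 3
  deg(7) = 2

Step 2: Count vertices with odd degree:
  Odd-degree vertices: 3, 6 (2 total)

Step 3: Apply Euler's theorem:
  - Eulerian circuit exists iff graph is connected and all vertices have even degree
  - Eulerian path exists iff graph is connected and has 0 or 2 odd-degree vertices

Graph is connected with exactly 2 odd-degree vertices (3, 6).
Eulerian path exists (starting and ending at the odd-degree vertices), but no Eulerian circuit.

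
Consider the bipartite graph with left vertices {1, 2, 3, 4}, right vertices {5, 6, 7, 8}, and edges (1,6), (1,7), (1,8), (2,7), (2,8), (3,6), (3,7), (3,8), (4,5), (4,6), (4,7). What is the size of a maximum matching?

Step 1: List the neighbors of each left vertex:
  1: 6, 7, 8
  2: 7, 8
  3: 6, 7, 8
  4: 5, 6, 7

Step 2: Greedily match left vertices, then look for augmenting paths:
  Match 1 -- 6
  Match 2 -- 7
  Match 3 -- 8
  Match 4 -- 5
  No augmenting path remains.

Step 3: Verify this is maximum:
  Matching size 4 = min(|L|, |R|) = min(4, 4), which is an upper bound, so this matching is maximum.

Maximum matching: {(1,6), (2,7), (3,8), (4,5)}
Size: 4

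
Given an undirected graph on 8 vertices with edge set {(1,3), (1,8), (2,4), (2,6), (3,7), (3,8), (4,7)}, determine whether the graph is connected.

Step 1: Build adjacency list from edges:
  1: 3, 8
  2: 4, 6
  3: 1, 7, 8
  4: 2, 7
  5: (none)
  6: 2
  7: 3, 4
  8: 1, 3

Step 2: Run BFS/DFS from vertex 1:
  Visited: {1, 3, 8, 7, 4, 2, 6}
  Reached 7 of 8 vertices

Step 3: Only 7 of 8 vertices reached. Graph is disconnected.
Connected components: {1, 2, 3, 4, 6, 7, 8}, {5}
Answer: No, the graph is not connected (2 components).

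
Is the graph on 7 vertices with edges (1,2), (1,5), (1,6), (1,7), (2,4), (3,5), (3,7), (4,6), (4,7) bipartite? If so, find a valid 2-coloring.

Step 1: Attempt 2-coloring using BFS:
  Start at vertex 1, assign color 0
  Color vertex 2 with color 1 (neighbor of 1)
  Color vertex 5 with color 1 (neighbor of 1)
  Color vertex 6 with color 1 (neighbor of 1)
  Color vertex 7 with color 1 (neighbor of 1)
  Color vertex 4 with color 0 (neighbor of 2)
  Color vertex 3 with color 0 (neighbor of 5)

Step 2: 2-coloring succeeded. No conflicts found.
  Set A (color 0): {1, 3, 4}
  Set B (color 1): {2, 5, 6, 7}

The graph is bipartite with partition {1, 3, 4}, {2, 5, 6, 7}.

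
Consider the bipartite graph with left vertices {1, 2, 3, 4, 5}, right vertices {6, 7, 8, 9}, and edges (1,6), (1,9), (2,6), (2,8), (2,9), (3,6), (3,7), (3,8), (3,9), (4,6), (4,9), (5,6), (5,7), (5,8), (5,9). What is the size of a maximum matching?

Step 1: List the neighbors of each left vertex:
  1: 6, 9
  2: 6, 8, 9
  3: 6, 7, 8, 9
  4: 6, 9
  5: 6, 7, 8, 9

Step 2: Greedily match left vertices, then look for augmenting paths:
  Match 1 -- 6
  Match 2 -- 8
  Match 3 -- 7
  Match 4 -- 9
  No augmenting path remains.

Step 3: Verify this is maximum:
  Matching size 4 = min(|L|, |R|) = min(5, 4), which is an upper bound, so this matching is maximum.

Maximum matching: {(1,6), (2,8), (3,7), (4,9)}
Size: 4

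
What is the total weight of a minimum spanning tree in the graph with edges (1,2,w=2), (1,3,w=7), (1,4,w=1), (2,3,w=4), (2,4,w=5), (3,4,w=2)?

Apply Kruskal's algorithm (sort edges by weight, add if no cycle):

Sorted edges by weight:
  (1,4) w=1
  (1,2) w=2
  (3,4) w=2
  (2,3) w=4
  (2,4) w=5
  (1,3) w=7

Add edge (1,4) w=1 -- no cycle. Running total: 1
Add edge (1,2) w=2 -- no cycle. Running total: 3
Add edge (3,4) w=2 -- no cycle. Running total: 5

MST edges: (1,4,w=1), (1,2,w=2), (3,4,w=2)
Total MST weight: 1 + 2 + 2 = 5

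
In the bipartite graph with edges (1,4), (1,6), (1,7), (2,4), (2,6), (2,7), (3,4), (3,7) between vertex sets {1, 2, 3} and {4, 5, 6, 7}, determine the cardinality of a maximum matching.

Step 1: List the neighbors of each left vertex:
  1: 4, 6, 7
  2: 4, 6, 7
  3: 4, 7

Step 2: Greedily match left vertices, then look for augmenting paths:
  Match 1 -- 4
  Match 2 -- 6
  Match 3 -- 7
  No augmenting path remains.

Step 3: Verify this is maximum:
  Matching size 3 = min(|L|, |R|) = min(3, 4), which is an upper bound, so this matching is maximum.

Maximum matching: {(1,4), (2,6), (3,7)}
Size: 3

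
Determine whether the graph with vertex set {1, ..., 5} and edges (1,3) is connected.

Step 1: Build adjacency list from edges:
  1: 3
  2: (none)
  3: 1
  4: (none)
  5: (none)

Step 2: Run BFS/DFS from vertex 1:
  Visited: {1, 3}
  Reached 2 of 5 vertices

Step 3: Only 2 of 5 vertices reached. Graph is disconnected.
Connected components: {1, 3}, {2}, {4}, {5}
Answer: No, the graph is not connected (4 components).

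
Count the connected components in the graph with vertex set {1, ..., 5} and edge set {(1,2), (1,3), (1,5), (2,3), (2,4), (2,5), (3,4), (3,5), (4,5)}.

Step 1: Build adjacency list from edges:
  1: 2, 3, 5
  2: 1, 3, 4, 5
  3: 1, 2, 4, 5
  4: 2, 3, 5
  5: 1, 2, 3, 4

Step 2: Run BFS/DFS from vertex 1:
  Visited: {1, 2, 3, 5, 4}
  Reached 5 of 5 vertices

Step 3: All 5 vertices reached from vertex 1, so the graph is connected.
Number of connected components: 1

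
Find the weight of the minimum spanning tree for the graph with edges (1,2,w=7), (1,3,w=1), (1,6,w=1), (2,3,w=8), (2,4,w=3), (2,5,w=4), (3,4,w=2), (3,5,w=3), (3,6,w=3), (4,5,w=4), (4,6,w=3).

Apply Kruskal's algorithm (sort edges by weight, add if no cycle):

Sorted edges by weight:
  (1,3) w=1
  (1,6) w=1
  (3,4) w=2
  (2,4) w=3
  (3,5) w=3
  (3,6) w=3
  (4,6) w=3
  (2,5) w=4
  (4,5) w=4
  (1,2) w=7
  (2,3) w=8

Add edge (1,3) w=1 -- no cycle. Running total: 1
Add edge (1,6) w=1 -- no cycle. Running total: 2
Add edge (3,4) w=2 -- no cycle. Running total: 4
Add edge (2,4) w=3 -- no cycle. Running total: 7
Add edge (3,5) w=3 -- no cycle. Running total: 10

MST edges: (1,3,w=1), (1,6,w=1), (3,4,w=2), (2,4,w=3), (3,5,w=3)
Total MST weight: 1 + 1 + 2 + 3 + 3 = 10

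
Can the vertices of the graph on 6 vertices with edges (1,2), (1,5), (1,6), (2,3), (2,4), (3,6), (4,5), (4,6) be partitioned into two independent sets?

Step 1: Attempt 2-coloring using BFS:
  Start at vertex 1, assign color 0
  Color vertex 2 with color 1 (neighbor of 1)
  Color vertex 5 with color 1 (neighbor of 1)
  Color vertex 6 with color 1 (neighbor of 1)
  Color vertex 3 with color 0 (neighbor of 2)
  Color vertex 4 with color 0 (neighbor of 2)

Step 2: 2-coloring succeeded. No conflicts found.
  Set A (color 0): {1, 3, 4}
  Set B (color 1): {2, 5, 6}

The graph is bipartite with partition {1, 3, 4}, {2, 5, 6}.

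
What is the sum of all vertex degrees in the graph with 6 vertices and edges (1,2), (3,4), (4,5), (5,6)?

Step 1: Count edges incident to each vertex:
  deg(1) = 1 (neighbors: 2)
  deg(2) = 1 (neighbors: 1)
  deg(3) = 1 (neighbors: 4)
  deg(4) = 2 (neighbors: 3, 5)
  deg(5) = 2 (neighbors: 4, 6)
  deg(6) = 1 (neighbors: 5)

Step 2: Sum all degrees:
  1 + 1 + 1 + 2 + 2 + 1 = 8

Verification: sum of degrees = 2 * |E| = 2 * 4 = 8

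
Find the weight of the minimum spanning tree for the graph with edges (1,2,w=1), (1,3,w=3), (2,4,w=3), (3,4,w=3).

Apply Kruskal's algorithm (sort edges by weight, add if no cycle):

Sorted edges by weight:
  (1,2) w=1
  (1,3) w=3
  (2,4) w=3
  (3,4) w=3

Add edge (1,2) w=1 -- no cycle. Running total: 1
Add edge (1,3) w=3 -- no cycle. Running total: 4
Add edge (2,4) w=3 -- no cycle. Running total: 7

MST edges: (1,2,w=1), (1,3,w=3), (2,4,w=3)
Total MST weight: 1 + 3 + 3 = 7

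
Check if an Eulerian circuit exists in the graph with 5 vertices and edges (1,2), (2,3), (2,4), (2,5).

Step 1: Find the degree of each vertex:
  deg(1) = 1
  deg(2) = 4
  deg(3) = 1
  deg(4) = 1
  deg(5) = 1

Step 2: Count vertices with odd degree:
  Odd-degree vertices: 1, 3, 4, 5 (4 total)

Step 3: Apply Euler's theorem:
  - Eulerian circuit exists iff graph is connected and all vertices have even degree
  - Eulerian path exists iff graph is connected and has 0 or 2 odd-degree vertices

Graph has 4 odd-degree vertices (need 0 or 2).
Neither Eulerian path nor Eulerian circuit exists.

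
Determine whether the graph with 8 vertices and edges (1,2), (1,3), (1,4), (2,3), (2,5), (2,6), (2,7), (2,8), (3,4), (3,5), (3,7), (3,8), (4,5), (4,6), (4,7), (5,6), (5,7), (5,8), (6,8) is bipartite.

Step 1: Attempt 2-coloring using BFS:
  Start at vertex 1, assign color 0
  Color vertex 2 with color 1 (neighbor of 1)
  Color vertex 3 with color 1 (neighbor of 1)
  Color vertex 4 with color 1 (neighbor of 1)

Step 2: Conflict found! Vertices 2 and 3 are adjacent but have the same color.
This means the graph contains an odd cycle.

The graph is NOT bipartite.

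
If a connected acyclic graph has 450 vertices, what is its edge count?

A tree on n vertices always has exactly n - 1 edges.
For n = 450: edges = 450 - 1 = 449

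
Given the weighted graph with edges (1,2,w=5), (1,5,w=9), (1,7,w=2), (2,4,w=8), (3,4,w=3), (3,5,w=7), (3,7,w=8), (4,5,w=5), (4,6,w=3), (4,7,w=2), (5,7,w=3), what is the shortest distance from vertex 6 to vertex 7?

Step 1: Build adjacency list with weights:
  1: 2(w=5), 5(w=9), 7(w=2)
  2: 1(w=5), 4(w=8)
  3: 4(w=3), 5(w=7), 7(w=8)
  4: 2(w=8), 3(w=3), 5(w=5), 6(w=3), 7(w=2)
  5: 1(w=9), 3(w=7), 4(w=5), 7(w=3)
  6: 4(w=3)
  7: 1(w=2), 3(w=8), 4(w=2), 5(w=3)

Step 2: Apply Dijkstra's algorithm from vertex 6:
  Visit vertex 6 (distance=0)
    Update dist[4] = 3
  Visit vertex 4 (distance=3)
    Update dist[2] = 11
    Update dist[3] = 6
    Update dist[5] = 8
    Update dist[7] = 5
  Visit vertex 7 (distance=5)
    Update dist[1] = 7

Step 3: Shortest path: 6 -> 4 -> 7
Total weight: 3 + 2 = 5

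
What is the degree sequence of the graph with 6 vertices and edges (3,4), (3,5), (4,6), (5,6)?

Step 1: Count edges incident to each vertex:
  deg(1) = 0 (neighbors: none)
  deg(2) = 0 (neighbors: none)
  deg(3) = 2 (neighbors: 4, 5)
  deg(4) = 2 (neighbors: 3, 6)
  deg(5) = 2 (neighbors: 3, 6)
  deg(6) = 2 (neighbors: 4, 5)

Step 2: Sort degrees in non-increasing order:
  Degrees: [0, 0, 2, 2, 2, 2] -> sorted: [2, 2, 2, 2, 0, 0]

Degree sequence: [2, 2, 2, 2, 0, 0]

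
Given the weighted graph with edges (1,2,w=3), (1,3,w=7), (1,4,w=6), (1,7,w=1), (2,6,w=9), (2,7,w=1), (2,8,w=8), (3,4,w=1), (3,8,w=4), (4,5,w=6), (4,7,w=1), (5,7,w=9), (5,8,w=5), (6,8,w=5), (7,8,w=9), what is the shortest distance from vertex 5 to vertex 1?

Step 1: Build adjacency list with weights:
  1: 2(w=3), 3(w=7), 4(w=6), 7(w=1)
  2: 1(w=3), 6(w=9), 7(w=1), 8(w=8)
  3: 1(w=7), 4(w=1), 8(w=4)
  4: 1(w=6), 3(w=1), 5(w=6), 7(w=1)
  5: 4(w=6), 7(w=9), 8(w=5)
  6: 2(w=9), 8(w=5)
  7: 1(w=1), 2(w=1), 4(w=1), 5(w=9), 8(w=9)
  8: 2(w=8), 3(w=4), 5(w=5), 6(w=5), 7(w=9)

Step 2: Apply Dijkstra's algorithm from vertex 5:
  Visit vertex 5 (distance=0)
    Update dist[4] = 6
    Update dist[7] = 9
    Update dist[8] = 5
  Visit vertex 8 (distance=5)
    Update dist[2] = 13
    Update dist[3] = 9
    Update dist[6] = 10
  Visit vertex 4 (distance=6)
    Update dist[1] = 12
    Update dist[3] = 7
    Update dist[7] = 7
  Visit vertex 3 (distance=7)
  Visit vertex 7 (distance=7)
    Update dist[1] = 8
    Update dist[2] = 8
  Visit vertex 1 (distance=8)

Step 3: Shortest path: 5 -> 4 -> 7 -> 1
Total weight: 6 + 1 + 1 = 8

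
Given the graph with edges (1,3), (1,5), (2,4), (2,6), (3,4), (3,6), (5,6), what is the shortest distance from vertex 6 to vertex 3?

Step 1: Build adjacency list:
  1: 3, 5
  2: 4, 6
  3: 1, 4, 6
  4: 2, 3
  5: 1, 6
  6: 2, 3, 5

Step 2: BFS from vertex 6 to find shortest path to 3:
  vertex 2 reached at distance 1
  vertex 3 reached at distance 1

Step 3: Shortest path: 6 -> 3
Path length: 1 edge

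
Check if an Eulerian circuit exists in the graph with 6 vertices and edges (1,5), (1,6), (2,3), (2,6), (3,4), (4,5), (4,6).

Step 1: Find the degree of each vertex:
  deg(1) = 2
  deg(2) = 2
  deg(3) = 2
  deg(4) = 3
  deg(5) = 2
  deg(6) = 3

Step 2: Count vertices with odd degree:
  Odd-degree vertices: 4, 6 (2 total)

Step 3: Apply Euler's theorem:
  - Eulerian circuit exists iff graph is connected and all vertices have even degree
  - Eulerian path exists iff graph is connected and has 0 or 2 odd-degree vertices

Graph is connected with exactly 2 odd-degree vertices (4, 6).
Eulerian path exists (starting and ending at the odd-degree vertices), but no Eulerian circuit.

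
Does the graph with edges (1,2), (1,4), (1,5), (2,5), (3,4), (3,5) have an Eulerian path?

Step 1: Find the degree of each vertex:
  deg(1) = 3
  deg(2) = 2
  deg(3) = 2
  deg(4) = 2
  deg(5) = 3

Step 2: Count vertices with odd degree:
  Odd-degree vertices: 1, 5 (2 total)

Step 3: Apply Euler's theorem:
  - Eulerian circuit exists iff graph is connected and all vertices have even degree
  - Eulerian path exists iff graph is connected and has 0 or 2 odd-degree vertices

Graph is connected with exactly 2 odd-degree vertices (1, 5).
Eulerian path exists (starting and ending at the odd-degree vertices), but no Eulerian circuit.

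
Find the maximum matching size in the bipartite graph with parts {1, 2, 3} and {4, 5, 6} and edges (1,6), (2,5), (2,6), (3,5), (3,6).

Step 1: List the neighbors of each left vertex:
  1: 6
  2: 5, 6
  3: 5, 6

Step 2: Greedily match left vertices, then look for augmenting paths:
  Match 1 -- 6
  Match 2 -- 5
  No augmenting path remains.

Step 3: Verify this is maximum:
  Matching has size 2. The vertex set {5, 6} covers every edge and has size 2; any matching has at most one edge per cover vertex, so 2 is maximum (König's theorem).

Maximum matching: {(1,6), (2,5)}
Size: 2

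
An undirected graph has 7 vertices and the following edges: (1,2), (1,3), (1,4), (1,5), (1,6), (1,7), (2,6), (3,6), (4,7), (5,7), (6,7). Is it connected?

Step 1: Build adjacency list from edges:
  1: 2, 3, 4, 5, 6, 7
  2: 1, 6
  3: 1, 6
  4: 1, 7
  5: 1, 7
  6: 1, 2, 3, 7
  7: 1, 4, 5, 6

Step 2: Run BFS/DFS from vertex 1:
  Visited: {1, 2, 3, 4, 5, 6, 7}
  Reached 7 of 7 vertices

Step 3: All 7 vertices reached from vertex 1, so the graph is connected.
Answer: Yes, the graph is connected.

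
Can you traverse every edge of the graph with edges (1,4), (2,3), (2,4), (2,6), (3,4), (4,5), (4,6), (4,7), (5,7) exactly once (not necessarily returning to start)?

Step 1: Find the degree of each vertex:
  deg(1) = 1
  deg(2) = 3
  deg(3) = 2
  deg(4) = 6
  deg(5) = 2
  deg(6) = 2
  deg(7) = 2

Step 2: Count vertices with odd degree:
  Odd-degree vertices: 1, 2 (2 total)

Step 3: Apply Euler's theorem:
  - Eulerian circuit exists iff graph is connected and all vertices have even degree
  - Eulerian path exists iff graph is connected and has 0 or 2 odd-degree vertices

Graph is connected with exactly 2 odd-degree vertices (1, 2).
Eulerian path exists (starting and ending at the odd-degree vertices), but no Eulerian circuit.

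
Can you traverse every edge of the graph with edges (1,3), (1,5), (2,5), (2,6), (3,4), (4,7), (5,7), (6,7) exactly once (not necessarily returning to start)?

Step 1: Find the degree of each vertex:
  deg(1) = 2
  deg(2) = 2
  deg(3) = 2
  deg(4) = 2
  deg(5) = 3
  deg(6) = 2
  deg(7) = 3

Step 2: Count vertices with odd degree:
  Odd-degree vertices: 5, 7 (2 total)

Step 3: Apply Euler's theorem:
  - Eulerian circuit exists iff graph is connected and all vertices have even degree
  - Eulerian path exists iff graph is connected and has 0 or 2 odd-degree vertices

Graph is connected with exactly 2 odd-degree vertices (5, 7).
Eulerian path exists (starting and ending at the odd-degree vertices), but no Eulerian circuit.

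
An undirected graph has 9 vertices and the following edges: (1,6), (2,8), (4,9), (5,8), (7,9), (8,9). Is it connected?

Step 1: Build adjacency list from edges:
  1: 6
  2: 8
  3: (none)
  4: 9
  5: 8
  6: 1
  7: 9
  8: 2, 5, 9
  9: 4, 7, 8

Step 2: Run BFS/DFS from vertex 1:
  Visited: {1, 6}
  Reached 2 of 9 vertices

Step 3: Only 2 of 9 vertices reached. Graph is disconnected.
Connected components: {1, 6}, {2, 4, 5, 7, 8, 9}, {3}
Answer: No, the graph is not connected (3 components).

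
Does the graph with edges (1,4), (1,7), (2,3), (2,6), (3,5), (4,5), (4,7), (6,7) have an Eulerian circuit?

Step 1: Find the degree of each vertex:
  deg(1) = 2
  deg(2) = 2
  deg(3) = 2
  deg(4) = 3
  deg(5) = 2
  deg(6) = 2
  deg(7) = 3

Step 2: Count vertices with odd degree:
  Odd-degree vertices: 4, 7 (2 total)

Step 3: Apply Euler's theorem:
  - Eulerian circuit exists iff graph is connected and all vertices have even degree
  - Eulerian path exists iff graph is connected and has 0 or 2 odd-degree vertices

Graph is connected with exactly 2 odd-degree vertices (4, 7).
Eulerian path exists (starting and ending at the odd-degree vertices), but no Eulerian circuit.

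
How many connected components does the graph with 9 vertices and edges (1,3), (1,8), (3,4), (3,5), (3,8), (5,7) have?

Step 1: Build adjacency list from edges:
  1: 3, 8
  2: (none)
  3: 1, 4, 5, 8
  4: 3
  5: 3, 7
  6: (none)
  7: 5
  8: 1, 3
  9: (none)

Step 2: Run BFS/DFS from vertex 1:
  Visited: {1, 3, 8, 4, 5, 7}
  Reached 6 of 9 vertices

Step 3: Only 6 of 9 vertices reached. Graph is disconnected.
Connected components: {1, 3, 4, 5, 7, 8}, {2}, {6}, {9}
Number of connected components: 4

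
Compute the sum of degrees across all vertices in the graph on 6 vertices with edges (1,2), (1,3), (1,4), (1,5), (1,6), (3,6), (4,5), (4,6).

Step 1: Count edges incident to each vertex:
  deg(1) = 5 (neighbors: 2, 3, 4, 5, 6)
  deg(2) = 1 (neighbors: 1)
  deg(3) = 2 (neighbors: 1, 6)
  deg(4) = 3 (neighbors: 1, 5, 6)
  deg(5) = 2 (neighbors: 1, 4)
  deg(6) = 3 (neighbors: 1, 3, 4)

Step 2: Sum all degrees:
  5 + 1 + 2 + 3 + 2 + 3 = 16

Verification: sum of degrees = 2 * |E| = 2 * 8 = 16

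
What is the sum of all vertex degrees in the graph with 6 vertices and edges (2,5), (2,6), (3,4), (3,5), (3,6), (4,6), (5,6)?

Step 1: Count edges incident to each vertex:
  deg(1) = 0 (neighbors: none)
  deg(2) = 2 (neighbors: 5, 6)
  deg(3) = 3 (neighbors: 4, 5, 6)
  deg(4) = 2 (neighbors: 3, 6)
  deg(5) = 3 (neighbors: 2, 3, 6)
  deg(6) = 4 (neighbors: 2, 3, 4, 5)

Step 2: Sum all degrees:
  0 + 2 + 3 + 2 + 3 + 4 = 14

Verification: sum of degrees = 2 * |E| = 2 * 7 = 14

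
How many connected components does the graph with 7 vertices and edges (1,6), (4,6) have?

Step 1: Build adjacency list from edges:
  1: 6
  2: (none)
  3: (none)
  4: 6
  5: (none)
  6: 1, 4
  7: (none)

Step 2: Run BFS/DFS from vertex 1:
  Visited: {1, 6, 4}
  Reached 3 of 7 vertices

Step 3: Only 3 of 7 vertices reached. Graph is disconnected.
Connected components: {1, 4, 6}, {2}, {3}, {5}, {7}
Number of connected components: 5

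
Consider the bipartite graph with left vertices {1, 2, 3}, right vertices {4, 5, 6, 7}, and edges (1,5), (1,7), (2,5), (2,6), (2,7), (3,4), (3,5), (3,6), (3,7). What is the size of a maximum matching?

Step 1: List the neighbors of each left vertex:
  1: 5, 7
  2: 5, 6, 7
  3: 4, 5, 6, 7

Step 2: Greedily match left vertices, then look for augmenting paths:
  Match 1 -- 5
  Match 2 -- 6
  Match 3 -- 4
  No augmenting path remains.

Step 3: Verify this is maximum:
  Matching size 3 = min(|L|, |R|) = min(3, 4), which is an upper bound, so this matching is maximum.

Maximum matching: {(1,5), (2,6), (3,4)}
Size: 3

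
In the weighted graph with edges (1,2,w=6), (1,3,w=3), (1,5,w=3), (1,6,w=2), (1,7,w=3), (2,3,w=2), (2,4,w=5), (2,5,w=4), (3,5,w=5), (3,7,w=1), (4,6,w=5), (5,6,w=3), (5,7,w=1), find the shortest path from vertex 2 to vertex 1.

Step 1: Build adjacency list with weights:
  1: 2(w=6), 3(w=3), 5(w=3), 6(w=2), 7(w=3)
  2: 1(w=6), 3(w=2), 4(w=5), 5(w=4)
  3: 1(w=3), 2(w=2), 5(w=5), 7(w=1)
  4: 2(w=5), 6(w=5)
  5: 1(w=3), 2(w=4), 3(w=5), 6(w=3), 7(w=1)
  6: 1(w=2), 4(w=5), 5(w=3)
  7: 1(w=3), 3(w=1), 5(w=1)

Step 2: Apply Dijkstra's algorithm from vertex 2:
  Visit vertex 2 (distance=0)
    Update dist[1] = 6
    Update dist[3] = 2
    Update dist[4] = 5
    Update dist[5] = 4
  Visit vertex 3 (distance=2)
    Update dist[1] = 5
    Update dist[7] = 3
  Visit vertex 7 (distance=3)
  Visit vertex 5 (distance=4)
    Update dist[6] = 7
  Visit vertex 1 (distance=5)

Step 3: Shortest path: 2 -> 3 -> 1
Total weight: 2 + 3 = 5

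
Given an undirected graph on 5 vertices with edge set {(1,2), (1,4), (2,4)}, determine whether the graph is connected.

Step 1: Build adjacency list from edges:
  1: 2, 4
  2: 1, 4
  3: (none)
  4: 1, 2
  5: (none)

Step 2: Run BFS/DFS from vertex 1:
  Visited: {1, 2, 4}
  Reached 3 of 5 vertices

Step 3: Only 3 of 5 vertices reached. Graph is disconnected.
Connected components: {1, 2, 4}, {3}, {5}
Answer: No, the graph is not connected (3 components).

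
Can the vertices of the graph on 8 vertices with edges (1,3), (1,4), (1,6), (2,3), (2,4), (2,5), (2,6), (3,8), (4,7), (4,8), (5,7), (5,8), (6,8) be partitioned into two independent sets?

Step 1: Attempt 2-coloring using BFS:
  Start at vertex 1, assign color 0
  Color vertex 3 with color 1 (neighbor of 1)
  Color vertex 4 with color 1 (neighbor of 1)
  Color vertex 6 with color 1 (neighbor of 1)
  Color vertex 2 with color 0 (neighbor of 3)
  Color vertex 8 with color 0 (neighbor of 3)
  Color vertex 7 with color 0 (neighbor of 4)
  Color vertex 5 with color 1 (neighbor of 2)

Step 2: 2-coloring succeeded. No conflicts found.
  Set A (color 0): {1, 2, 7, 8}
  Set B (color 1): {3, 4, 5, 6}

The graph is bipartite with partition {1, 2, 7, 8}, {3, 4, 5, 6}.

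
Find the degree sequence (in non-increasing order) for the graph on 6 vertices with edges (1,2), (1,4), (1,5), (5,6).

Step 1: Count edges incident to each vertex:
  deg(1) = 3 (neighbors: 2, 4, 5)
  deg(2) = 1 (neighbors: 1)
  deg(3) = 0 (neighbors: none)
  deg(4) = 1 (neighbors: 1)
  deg(5) = 2 (neighbors: 1, 6)
  deg(6) = 1 (neighbors: 5)

Step 2: Sort degrees in non-increasing order:
  Degrees: [3, 1, 0, 1, 2, 1] -> sorted: [3, 2, 1, 1, 1, 0]

Degree sequence: [3, 2, 1, 1, 1, 0]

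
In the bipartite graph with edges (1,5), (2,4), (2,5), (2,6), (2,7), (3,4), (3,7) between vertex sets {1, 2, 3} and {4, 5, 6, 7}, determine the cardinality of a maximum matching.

Step 1: List the neighbors of each left vertex:
  1: 5
  2: 4, 5, 6, 7
  3: 4, 7

Step 2: Greedily match left vertices, then look for augmenting paths:
  Match 1 -- 5
  Match 2 -- 4
  Match 3 -- 7
  No augmenting path remains.

Step 3: Verify this is maximum:
  Matching size 3 = min(|L|, |R|) = min(3, 4), which is an upper bound, so this matching is maximum.

Maximum matching: {(1,5), (2,4), (3,7)}
Size: 3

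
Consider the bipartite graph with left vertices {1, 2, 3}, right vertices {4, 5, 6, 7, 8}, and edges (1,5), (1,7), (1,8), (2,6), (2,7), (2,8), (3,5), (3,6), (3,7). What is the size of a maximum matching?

Step 1: List the neighbors of each left vertex:
  1: 5, 7, 8
  2: 6, 7, 8
  3: 5, 6, 7

Step 2: Greedily match left vertices, then look for augmenting paths:
  Match 1 -- 5
  Match 2 -- 6
  Match 3 -- 7
  No augmenting path remains.

Step 3: Verify this is maximum:
  Matching size 3 = min(|L|, |R|) = min(3, 5), which is an upper bound, so this matching is maximum.

Maximum matching: {(1,5), (2,6), (3,7)}
Size: 3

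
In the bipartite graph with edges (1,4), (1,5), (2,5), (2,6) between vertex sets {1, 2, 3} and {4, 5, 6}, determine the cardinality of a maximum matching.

Step 1: List the neighbors of each left vertex:
  1: 4, 5
  2: 5, 6
  3: (none)

Step 2: Greedily match left vertices, then look for augmenting paths:
  Match 1 -- 4
  Match 2 -- 5
  No augmenting path remains.

Step 3: Verify this is maximum:
  Matching has size 2. The vertex set {1, 2} covers every edge and has size 2; any matching has at most one edge per cover vertex, so 2 is maximum (König's theorem).

Maximum matching: {(1,4), (2,5)}
Size: 2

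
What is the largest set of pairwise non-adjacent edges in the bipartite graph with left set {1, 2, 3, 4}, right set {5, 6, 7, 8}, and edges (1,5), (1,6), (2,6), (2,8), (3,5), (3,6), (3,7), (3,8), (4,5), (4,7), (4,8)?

Step 1: List the neighbors of each left vertex:
  1: 5, 6
  2: 6, 8
  3: 5, 6, 7, 8
  4: 5, 7, 8

Step 2: Greedily match left vertices, then look for augmenting paths:
  Match 1 -- 5
  Match 2 -- 6
  Match 3 -- 7
  Match 4 -- 8
  No augmenting path remains.

Step 3: Verify this is maximum:
  Matching size 4 = min(|L|, |R|) = min(4, 4), which is an upper bound, so this matching is maximum.

Maximum matching: {(1,5), (2,6), (3,7), (4,8)}
Size: 4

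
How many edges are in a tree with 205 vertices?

A tree on n vertices always has exactly n - 1 edges.
For n = 205: edges = 205 - 1 = 204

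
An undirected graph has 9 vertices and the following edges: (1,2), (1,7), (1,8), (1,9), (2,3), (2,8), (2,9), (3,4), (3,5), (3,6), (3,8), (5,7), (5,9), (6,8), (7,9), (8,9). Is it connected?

Step 1: Build adjacency list from edges:
  1: 2, 7, 8, 9
  2: 1, 3, 8, 9
  3: 2, 4, 5, 6, 8
  4: 3
  5: 3, 7, 9
  6: 3, 8
  7: 1, 5, 9
  8: 1, 2, 3, 6, 9
  9: 1, 2, 5, 7, 8

Step 2: Run BFS/DFS from vertex 1:
  Visited: {1, 2, 7, 8, 9, 3, 5, 6, 4}
  Reached 9 of 9 vertices

Step 3: All 9 vertices reached from vertex 1, so the graph is connected.
Answer: Yes, the graph is connected.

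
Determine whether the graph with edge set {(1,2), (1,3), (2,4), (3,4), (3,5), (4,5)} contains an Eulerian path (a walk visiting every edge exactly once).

Step 1: Find the degree of each vertex:
  deg(1) = 2
  deg(2) = 2
  deg(3) = 3
  deg(4) = 3
  deg(5) = 2

Step 2: Count vertices with odd degree:
  Odd-degree vertices: 3, 4 (2 total)

Step 3: Apply Euler's theorem:
  - Eulerian circuit exists iff graph is connected and all vertices have even degree
  - Eulerian path exists iff graph is connected and has 0 or 2 odd-degree vertices

Graph is connected with exactly 2 odd-degree vertices (3, 4).
Eulerian path exists (starting and ending at the odd-degree vertices), but no Eulerian circuit.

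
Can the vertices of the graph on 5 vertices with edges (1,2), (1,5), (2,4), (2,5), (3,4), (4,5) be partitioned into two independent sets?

Step 1: Attempt 2-coloring using BFS:
  Start at vertex 1, assign color 0
  Color vertex 2 with color 1 (neighbor of 1)
  Color vertex 5 with color 1 (neighbor of 1)
  Color vertex 4 with color 0 (neighbor of 2)

Step 2: Conflict found! Vertices 2 and 5 are adjacent but have the same color.
This means the graph contains an odd cycle.

The graph is NOT bipartite.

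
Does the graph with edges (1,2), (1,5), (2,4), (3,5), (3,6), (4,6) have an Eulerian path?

Step 1: Find the degree of each vertex:
  deg(1) = 2
  deg(2) = 2
  deg(3) = 2
  deg(4) = 2
  deg(5) = 2
  deg(6) = 2

Step 2: Count vertices with odd degree:
  All vertices have even degree (0 odd-degree vertices)

Step 3: Apply Euler's theorem:
  - Eulerian circuit exists iff graph is connected and all vertices have even degree
  - Eulerian path exists iff graph is connected and has 0 or 2 odd-degree vertices

Graph is connected with 0 odd-degree vertices.
Both Eulerian circuit and Eulerian path exist.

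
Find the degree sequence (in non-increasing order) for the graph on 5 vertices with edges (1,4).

Step 1: Count edges incident to each vertex:
  deg(1) = 1 (neighbors: 4)
  deg(2) = 0 (neighbors: none)
  deg(3) = 0 (neighbors: none)
  deg(4) = 1 (neighbors: 1)
  deg(5) = 0 (neighbors: none)

Step 2: Sort degrees in non-increasing order:
  Degrees: [1, 0, 0, 1, 0] -> sorted: [1, 1, 0, 0, 0]

Degree sequence: [1, 1, 0, 0, 0]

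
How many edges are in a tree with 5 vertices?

A tree on n vertices always has exactly n - 1 edges.
For n = 5: edges = 5 - 1 = 4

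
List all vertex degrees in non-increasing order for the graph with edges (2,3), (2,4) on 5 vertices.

Step 1: Count edges incident to each vertex:
  deg(1) = 0 (neighbors: none)
  deg(2) = 2 (neighbors: 3, 4)
  deg(3) = 1 (neighbors: 2)
  deg(4) = 1 (neighbors: 2)
  deg(5) = 0 (neighbors: none)

Step 2: Sort degrees in non-increasing order:
  Degrees: [0, 2, 1, 1, 0] -> sorted: [2, 1, 1, 0, 0]

Degree sequence: [2, 1, 1, 0, 0]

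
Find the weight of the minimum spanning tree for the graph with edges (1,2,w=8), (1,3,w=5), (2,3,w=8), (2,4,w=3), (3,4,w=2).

Apply Kruskal's algorithm (sort edges by weight, add if no cycle):

Sorted edges by weight:
  (3,4) w=2
  (2,4) w=3
  (1,3) w=5
  (1,2) w=8
  (2,3) w=8

Add edge (3,4) w=2 -- no cycle. Running total: 2
Add edge (2,4) w=3 -- no cycle. Running total: 5
Add edge (1,3) w=5 -- no cycle. Running total: 10

MST edges: (3,4,w=2), (2,4,w=3), (1,3,w=5)
Total MST weight: 2 + 3 + 5 = 10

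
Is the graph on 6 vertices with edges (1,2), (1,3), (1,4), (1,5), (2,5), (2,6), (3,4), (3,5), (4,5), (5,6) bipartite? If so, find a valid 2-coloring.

Step 1: Attempt 2-coloring using BFS:
  Start at vertex 1, assign color 0
  Color vertex 2 with color 1 (neighbor of 1)
  Color vertex 3 with color 1 (neighbor of 1)
  Color vertex 4 with color 1 (neighbor of 1)
  Color vertex 5 with color 1 (neighbor of 1)

Step 2: Conflict found! Vertices 2 and 5 are adjacent but have the same color.
This means the graph contains an odd cycle.

The graph is NOT bipartite.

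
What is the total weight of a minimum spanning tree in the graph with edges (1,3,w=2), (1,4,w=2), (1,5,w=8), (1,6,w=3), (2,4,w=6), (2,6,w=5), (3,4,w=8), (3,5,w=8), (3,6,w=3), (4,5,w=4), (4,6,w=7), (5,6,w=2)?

Apply Kruskal's algorithm (sort edges by weight, add if no cycle):

Sorted edges by weight:
  (1,3) w=2
  (1,4) w=2
  (5,6) w=2
  (1,6) w=3
  (3,6) w=3
  (4,5) w=4
  (2,6) w=5
  (2,4) w=6
  (4,6) w=7
  (1,5) w=8
  (3,4) w=8
  (3,5) w=8

Add edge (1,3) w=2 -- no cycle. Running total: 2
Add edge (1,4) w=2 -- no cycle. Running total: 4
Add edge (5,6) w=2 -- no cycle. Running total: 6
Add edge (1,6) w=3 -- no cycle. Running total: 9
Skip edge (3,6) w=3 -- would create cycle
Skip edge (4,5) w=4 -- would create cycle
Add edge (2,6) w=5 -- no cycle. Running total: 14

MST edges: (1,3,w=2), (1,4,w=2), (5,6,w=2), (1,6,w=3), (2,6,w=5)
Total MST weight: 2 + 2 + 2 + 3 + 5 = 14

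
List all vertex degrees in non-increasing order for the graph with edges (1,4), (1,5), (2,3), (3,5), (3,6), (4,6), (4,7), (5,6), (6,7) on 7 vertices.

Step 1: Count edges incident to each vertex:
  deg(1) = 2 (neighbors: 4, 5)
  deg(2) = 1 (neighbors: 3)
  deg(3) = 3 (neighbors: 2, 5, 6)
  deg(4) = 3 (neighbors: 1, 6, 7)
  deg(5) = 3 (neighbors: 1, 3, 6)
  deg(6) = 4 (neighbors: 3, 4, 5, 7)
  deg(7) = 2 (neighbors: 4, 6)

Step 2: Sort degrees in non-increasing order:
  Degrees: [2, 1, 3, 3, 3, 4, 2] -> sorted: [4, 3, 3, 3, 2, 2, 1]

Degree sequence: [4, 3, 3, 3, 2, 2, 1]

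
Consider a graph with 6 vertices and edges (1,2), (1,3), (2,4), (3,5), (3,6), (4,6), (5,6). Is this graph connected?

Step 1: Build adjacency list from edges:
  1: 2, 3
  2: 1, 4
  3: 1, 5, 6
  4: 2, 6
  5: 3, 6
  6: 3, 4, 5

Step 2: Run BFS/DFS from vertex 1:
  Visited: {1, 2, 3, 4, 5, 6}
  Reached 6 of 6 vertices

Step 3: All 6 vertices reached from vertex 1, so the graph is connected.
Answer: Yes, the graph is connected.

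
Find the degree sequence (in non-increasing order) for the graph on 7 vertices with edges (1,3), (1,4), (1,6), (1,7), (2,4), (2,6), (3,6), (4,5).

Step 1: Count edges incident to each vertex:
  deg(1) = 4 (neighbors: 3, 4, 6, 7)
  deg(2) = 2 (neighbors: 4, 6)
  deg(3) = 2 (neighbors: 1, 6)
  deg(4) = 3 (neighbors: 1, 2, 5)
  deg(5) = 1 (neighbors: 4)
  deg(6) = 3 (neighbors: 1, 2, 3)
  deg(7) = 1 (neighbors: 1)

Step 2: Sort degrees in non-increasing order:
  Degrees: [4, 2, 2, 3, 1, 3, 1] -> sorted: [4, 3, 3, 2, 2, 1, 1]

Degree sequence: [4, 3, 3, 2, 2, 1, 1]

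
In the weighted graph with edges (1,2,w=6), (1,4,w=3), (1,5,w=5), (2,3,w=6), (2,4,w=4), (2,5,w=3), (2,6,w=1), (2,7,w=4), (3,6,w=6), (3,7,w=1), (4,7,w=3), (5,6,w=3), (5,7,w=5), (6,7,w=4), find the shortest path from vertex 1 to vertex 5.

Step 1: Build adjacency list with weights:
  1: 2(w=6), 4(w=3), 5(w=5)
  2: 1(w=6), 3(w=6), 4(w=4), 5(w=3), 6(w=1), 7(w=4)
  3: 2(w=6), 6(w=6), 7(w=1)
  4: 1(w=3), 2(w=4), 7(w=3)
  5: 1(w=5), 2(w=3), 6(w=3), 7(w=5)
  6: 2(w=1), 3(w=6), 5(w=3), 7(w=4)
  7: 2(w=4), 3(w=1), 4(w=3), 5(w=5), 6(w=4)

Step 2: Apply Dijkstra's algorithm from vertex 1:
  Visit vertex 1 (distance=0)
    Update dist[2] = 6
    Update dist[4] = 3
    Update dist[5] = 5
  Visit vertex 4 (distance=3)
    Update dist[7] = 6
  Visit vertex 5 (distance=5)
    Update dist[6] = 8

Step 3: Shortest path: 1 -> 5
Total weight: 5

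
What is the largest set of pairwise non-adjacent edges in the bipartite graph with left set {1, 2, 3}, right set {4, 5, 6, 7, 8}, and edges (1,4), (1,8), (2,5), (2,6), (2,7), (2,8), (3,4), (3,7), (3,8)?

Step 1: List the neighbors of each left vertex:
  1: 4, 8
  2: 5, 6, 7, 8
  3: 4, 7, 8

Step 2: Greedily match left vertices, then look for augmenting paths:
  Match 1 -- 4
  Match 2 -- 5
  Match 3 -- 7
  No augmenting path remains.

Step 3: Verify this is maximum:
  Matching size 3 = min(|L|, |R|) = min(3, 5), which is an upper bound, so this matching is maximum.

Maximum matching: {(1,4), (2,5), (3,7)}
Size: 3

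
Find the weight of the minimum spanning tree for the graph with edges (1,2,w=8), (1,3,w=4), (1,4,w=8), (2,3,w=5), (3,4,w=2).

Apply Kruskal's algorithm (sort edges by weight, add if no cycle):

Sorted edges by weight:
  (3,4) w=2
  (1,3) w=4
  (2,3) w=5
  (1,2) w=8
  (1,4) w=8

Add edge (3,4) w=2 -- no cycle. Running total: 2
Add edge (1,3) w=4 -- no cycle. Running total: 6
Add edge (2,3) w=5 -- no cycle. Running total: 11

MST edges: (3,4,w=2), (1,3,w=4), (2,3,w=5)
Total MST weight: 2 + 4 + 5 = 11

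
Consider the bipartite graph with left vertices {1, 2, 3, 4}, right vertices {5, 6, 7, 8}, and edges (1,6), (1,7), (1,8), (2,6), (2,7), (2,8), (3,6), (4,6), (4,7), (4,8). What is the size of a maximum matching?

Step 1: List the neighbors of each left vertex:
  1: 6, 7, 8
  2: 6, 7, 8
  3: 6
  4: 6, 7, 8

Step 2: Greedily match left vertices, then look for augmenting paths:
  Match 1 -- 6
  Match 2 -- 7
  Match 4 -- 8
  No augmenting path remains.

Step 3: Verify this is maximum:
  Matching has size 3. The vertex set {6, 7, 8} covers every edge and has size 3; any matching has at most one edge per cover vertex, so 3 is maximum (König's theorem).

Maximum matching: {(1,6), (2,7), (4,8)}
Size: 3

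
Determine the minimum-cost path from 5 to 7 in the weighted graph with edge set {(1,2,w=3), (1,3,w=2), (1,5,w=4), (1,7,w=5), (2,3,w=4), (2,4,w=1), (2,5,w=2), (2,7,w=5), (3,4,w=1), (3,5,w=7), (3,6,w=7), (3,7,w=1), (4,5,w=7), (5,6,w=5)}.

Step 1: Build adjacency list with weights:
  1: 2(w=3), 3(w=2), 5(w=4), 7(w=5)
  2: 1(w=3), 3(w=4), 4(w=1), 5(w=2), 7(w=5)
  3: 1(w=2), 2(w=4), 4(w=1), 5(w=7), 6(w=7), 7(w=1)
  4: 2(w=1), 3(w=1), 5(w=7)
  5: 1(w=4), 2(w=2), 3(w=7), 4(w=7), 6(w=5)
  6: 3(w=7), 5(w=5)
  7: 1(w=5), 2(w=5), 3(w=1)

Step 2: Apply Dijkstra's algorithm from vertex 5:
  Visit vertex 5 (distance=0)
    Update dist[1] = 4
    Update dist[2] = 2
    Update dist[3] = 7
    Update dist[4] = 7
    Update dist[6] = 5
  Visit vertex 2 (distance=2)
    Update dist[3] = 6
    Update dist[4] = 3
    Update dist[7] = 7
  Visit vertex 4 (distance=3)
    Update dist[3] = 4
  Visit vertex 1 (distance=4)
  Visit vertex 3 (distance=4)
    Update dist[7] = 5
  Visit vertex 6 (distance=5)
  Visit vertex 7 (distance=5)

Step 3: Shortest path: 5 -> 2 -> 4 -> 3 -> 7
Total weight: 2 + 1 + 1 + 1 = 5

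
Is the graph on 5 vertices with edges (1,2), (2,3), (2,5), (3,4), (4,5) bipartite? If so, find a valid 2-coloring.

Step 1: Attempt 2-coloring using BFS:
  Start at vertex 1, assign color 0
  Color vertex 2 with color 1 (neighbor of 1)
  Color vertex 3 with color 0 (neighbor of 2)
  Color vertex 5 with color 0 (neighbor of 2)
  Color vertex 4 with color 1 (neighbor of 3)

Step 2: 2-coloring succeeded. No conflicts found.
  Set A (color 0): {1, 3, 5}
  Set B (color 1): {2, 4}

The graph is bipartite with partition {1, 3, 5}, {2, 4}.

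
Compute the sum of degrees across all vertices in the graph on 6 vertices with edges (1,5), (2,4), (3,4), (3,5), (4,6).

Step 1: Count edges incident to each vertex:
  deg(1) = 1 (neighbors: 5)
  deg(2) = 1 (neighbors: 4)
  deg(3) = 2 (neighbors: 4, 5)
  deg(4) = 3 (neighbors: 2, 3, 6)
  deg(5) = 2 (neighbors: 1, 3)
  deg(6) = 1 (neighbors: 4)

Step 2: Sum all degrees:
  1 + 1 + 2 + 3 + 2 + 1 = 10

Verification: sum of degrees = 2 * |E| = 2 * 5 = 10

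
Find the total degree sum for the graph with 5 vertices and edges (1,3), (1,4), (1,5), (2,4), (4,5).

Step 1: Count edges incident to each vertex:
  deg(1) = 3 (neighbors: 3, 4, 5)
  deg(2) = 1 (neighbors: 4)
  deg(3) = 1 (neighbors: 1)
  deg(4) = 3 (neighbors: 1, 2, 5)
  deg(5) = 2 (neighbors: 1, 4)

Step 2: Sum all degrees:
  3 + 1 + 1 + 3 + 2 = 10

Verification: sum of degrees = 2 * |E| = 2 * 5 = 10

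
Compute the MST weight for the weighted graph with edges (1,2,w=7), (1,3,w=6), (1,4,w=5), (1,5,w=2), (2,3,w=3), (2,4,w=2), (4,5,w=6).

Apply Kruskal's algorithm (sort edges by weight, add if no cycle):

Sorted edges by weight:
  (1,5) w=2
  (2,4) w=2
  (2,3) w=3
  (1,4) w=5
  (1,3) w=6
  (4,5) w=6
  (1,2) w=7

Add edge (1,5) w=2 -- no cycle. Running total: 2
Add edge (2,4) w=2 -- no cycle. Running total: 4
Add edge (2,3) w=3 -- no cycle. Running total: 7
Add edge (1,4) w=5 -- no cycle. Running total: 12

MST edges: (1,5,w=2), (2,4,w=2), (2,3,w=3), (1,4,w=5)
Total MST weight: 2 + 2 + 3 + 5 = 12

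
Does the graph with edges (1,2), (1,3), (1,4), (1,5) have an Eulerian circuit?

Step 1: Find the degree of each vertex:
  deg(1) = 4
  deg(2) = 1
  deg(3) = 1
  deg(4) = 1
  deg(5) = 1

Step 2: Count vertices with odd degree:
  Odd-degree vertices: 2, 3, 4, 5 (4 total)

Step 3: Apply Euler's theorem:
  - Eulerian circuit exists iff graph is connected and all vertices have even degree
  - Eulerian path exists iff graph is connected and has 0 or 2 odd-degree vertices

Graph has 4 odd-degree vertices (need 0 or 2).
Neither Eulerian path nor Eulerian circuit exists.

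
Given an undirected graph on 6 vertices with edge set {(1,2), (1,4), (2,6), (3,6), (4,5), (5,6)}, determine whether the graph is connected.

Step 1: Build adjacency list from edges:
  1: 2, 4
  2: 1, 6
  3: 6
  4: 1, 5
  5: 4, 6
  6: 2, 3, 5

Step 2: Run BFS/DFS from vertex 1:
  Visited: {1, 2, 4, 6, 5, 3}
  Reached 6 of 6 vertices

Step 3: All 6 vertices reached from vertex 1, so the graph is connected.
Answer: Yes, the graph is connected.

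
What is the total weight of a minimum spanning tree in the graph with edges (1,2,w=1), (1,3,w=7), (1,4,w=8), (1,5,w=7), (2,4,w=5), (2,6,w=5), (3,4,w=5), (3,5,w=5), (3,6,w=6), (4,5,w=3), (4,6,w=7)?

Apply Kruskal's algorithm (sort edges by weight, add if no cycle):

Sorted edges by weight:
  (1,2) w=1
  (4,5) w=3
  (2,6) w=5
  (2,4) w=5
  (3,5) w=5
  (3,4) w=5
  (3,6) w=6
  (1,3) w=7
  (1,5) w=7
  (4,6) w=7
  (1,4) w=8

Add edge (1,2) w=1 -- no cycle. Running total: 1
Add edge (4,5) w=3 -- no cycle. Running total: 4
Add edge (2,6) w=5 -- no cycle. Running total: 9
Add edge (2,4) w=5 -- no cycle. Running total: 14
Add edge (3,5) w=5 -- no cycle. Running total: 19

MST edges: (1,2,w=1), (4,5,w=3), (2,6,w=5), (2,4,w=5), (3,5,w=5)
Total MST weight: 1 + 3 + 5 + 5 + 5 = 19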